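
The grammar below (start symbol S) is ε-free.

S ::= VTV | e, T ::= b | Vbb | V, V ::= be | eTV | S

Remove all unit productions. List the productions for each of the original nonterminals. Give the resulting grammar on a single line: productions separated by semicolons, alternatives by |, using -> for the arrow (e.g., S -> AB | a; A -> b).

S -> e | VTV; T -> b | e | be | VTV | Vbb | eTV; V -> e | be | VTV | eTV

Unit productions: T->V, V->S.
Unit pairs (A ⇒* B via units): (T,S), (T,V), (V,S).
S: inherits non-unit rules of {S} → VTV | e.
T: inherits non-unit rules of {S, T, V} → VTV | Vbb | b | be | e | eTV.
V: inherits non-unit rules of {S, V} → VTV | be | e | eTV.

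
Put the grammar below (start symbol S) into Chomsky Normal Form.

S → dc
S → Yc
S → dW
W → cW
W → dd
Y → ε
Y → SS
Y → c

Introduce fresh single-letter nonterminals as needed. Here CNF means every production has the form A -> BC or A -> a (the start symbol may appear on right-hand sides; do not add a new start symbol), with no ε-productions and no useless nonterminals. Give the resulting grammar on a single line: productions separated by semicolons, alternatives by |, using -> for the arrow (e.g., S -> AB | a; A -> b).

Nullable: {Y}; after ε-elimination: S -> c | Yc | dW | dc; W -> cW | dd; Y -> c | SS.
No unit productions to eliminate.
TERM: introduce A -> c, B -> d and substitute in every rule of length ≥2.

S -> c | BA | BW | YA; A -> c; B -> d; W -> AW | BB; Y -> c | SS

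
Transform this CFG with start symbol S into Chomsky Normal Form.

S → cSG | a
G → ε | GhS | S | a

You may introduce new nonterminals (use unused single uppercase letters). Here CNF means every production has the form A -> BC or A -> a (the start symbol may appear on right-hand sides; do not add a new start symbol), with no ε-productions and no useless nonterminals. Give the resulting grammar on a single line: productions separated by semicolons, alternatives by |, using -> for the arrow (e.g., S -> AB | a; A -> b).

S -> a | BE | BS; A -> h; B -> c; C -> SG; D -> AS; E -> SG; G -> a | AS | BC | BS | GD

Nullable: {G}; after ε-elimination: S -> a | cS | cSG; G -> S | a | hS | GhS.
After unit-elimination: S -> a | cS | cSG; G -> a | cS | hS | GhS | cSG.
TERM: introduce B -> c, A -> h and substitute in every rule of length ≥2.
BIN: G -> BSG becomes G -> BC, C -> SG; G -> GAS becomes G -> GD, D -> AS; S -> BSG becomes S -> BE, E -> SG.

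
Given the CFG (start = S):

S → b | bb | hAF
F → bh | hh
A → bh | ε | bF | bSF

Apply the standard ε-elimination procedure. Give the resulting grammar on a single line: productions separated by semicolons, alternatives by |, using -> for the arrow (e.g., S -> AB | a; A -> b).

Nullable set: {A}.
S -> hAF: A nullable, giving hAF | hF.
Drop A -> ε.
Unchanged (no nullable symbols): S -> b; S -> bb; A -> bF; A -> bSF; A -> bh; F -> bh; F -> hh.

S -> b | bb | hF | hAF; A -> bF | bh | bSF; F -> bh | hh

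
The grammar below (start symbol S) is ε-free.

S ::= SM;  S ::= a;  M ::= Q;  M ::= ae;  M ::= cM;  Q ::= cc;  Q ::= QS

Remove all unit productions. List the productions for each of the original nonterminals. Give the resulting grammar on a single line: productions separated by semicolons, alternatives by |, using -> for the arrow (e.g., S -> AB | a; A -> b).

S -> a | SM; M -> QS | ae | cM | cc; Q -> QS | cc

Unit productions: M->Q.
Unit pairs (A ⇒* B via units): (M,Q).
S: inherits non-unit rules of {S} → SM | a.
M: inherits non-unit rules of {M, Q} → QS | ae | cM | cc.
Q: inherits non-unit rules of {Q} → QS | cc.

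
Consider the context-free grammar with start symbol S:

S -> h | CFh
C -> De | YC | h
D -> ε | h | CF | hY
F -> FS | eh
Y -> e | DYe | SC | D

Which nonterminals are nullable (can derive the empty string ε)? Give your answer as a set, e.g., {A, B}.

Directly nullable (have an ε-rule): {D}.
Y is nullable via Y -> D (every symbol on the right is already known nullable).
Not nullable: C, F, S — each has a terminal in every rule's right-hand side or depends on a non-nullable symbol.

{D, Y}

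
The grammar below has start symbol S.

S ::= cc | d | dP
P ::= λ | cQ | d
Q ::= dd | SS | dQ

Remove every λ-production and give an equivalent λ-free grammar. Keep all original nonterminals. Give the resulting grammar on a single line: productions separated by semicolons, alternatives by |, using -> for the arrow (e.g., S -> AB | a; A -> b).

S -> d | cc | dP; P -> d | cQ; Q -> SS | dQ | dd

Nullable set: {P}.
S -> dP: P nullable, giving d | dP.
Drop P -> λ.
Unchanged (no nullable symbols): S -> cc; S -> d; P -> cQ; P -> d; Q -> SS; Q -> dQ; Q -> dd.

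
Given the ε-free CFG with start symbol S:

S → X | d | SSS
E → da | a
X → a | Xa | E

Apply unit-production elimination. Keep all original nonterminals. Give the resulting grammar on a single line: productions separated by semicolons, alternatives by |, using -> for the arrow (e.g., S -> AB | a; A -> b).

Unit productions: S->X, X->E.
Unit pairs (A ⇒* B via units): (S,E), (S,X), (X,E).
S: inherits non-unit rules of {E, S, X} → SSS | Xa | a | d | da.
E: inherits non-unit rules of {E} → a | da.
X: inherits non-unit rules of {E, X} → Xa | a | da.

S -> a | d | Xa | da | SSS; E -> a | da; X -> a | Xa | da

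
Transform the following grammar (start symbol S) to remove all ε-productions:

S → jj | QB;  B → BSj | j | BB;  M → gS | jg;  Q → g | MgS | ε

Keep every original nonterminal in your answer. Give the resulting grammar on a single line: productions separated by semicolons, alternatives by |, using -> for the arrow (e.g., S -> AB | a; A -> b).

S -> B | QB | jj; B -> j | BB | BSj; M -> gS | jg; Q -> g | MgS

Nullable set: {Q}.
S -> QB: Q nullable, giving B | QB.
Drop Q -> ε.
Unchanged (no nullable symbols): S -> jj; B -> BB; B -> BSj; B -> j; M -> gS; M -> jg; Q -> MgS; Q -> g.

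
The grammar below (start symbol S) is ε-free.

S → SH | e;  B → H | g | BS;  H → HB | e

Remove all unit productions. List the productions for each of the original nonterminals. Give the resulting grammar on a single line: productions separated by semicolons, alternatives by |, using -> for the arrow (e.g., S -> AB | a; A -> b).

Unit productions: B->H.
Unit pairs (A ⇒* B via units): (B,H).
S: inherits non-unit rules of {S} → SH | e.
B: inherits non-unit rules of {B, H} → BS | HB | e | g.
H: inherits non-unit rules of {H} → HB | e.

S -> e | SH; B -> e | g | BS | HB; H -> e | HB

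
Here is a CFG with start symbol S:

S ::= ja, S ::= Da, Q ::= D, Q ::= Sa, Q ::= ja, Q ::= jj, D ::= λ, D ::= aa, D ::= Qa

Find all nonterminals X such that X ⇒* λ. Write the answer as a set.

{D, Q}

Directly nullable (have an ε-rule): {D}.
Q is nullable via Q -> D (every symbol on the right is already known nullable).
Not nullable: S — each has a terminal in every rule's right-hand side or depends on a non-nullable symbol.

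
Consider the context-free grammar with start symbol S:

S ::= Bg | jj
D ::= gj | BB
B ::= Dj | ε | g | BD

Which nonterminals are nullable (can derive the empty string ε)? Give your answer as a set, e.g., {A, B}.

{B, D}

Directly nullable (have an ε-rule): {B}.
D is nullable via D -> BB (every symbol on the right is already known nullable).
Not nullable: S — each has a terminal in every rule's right-hand side or depends on a non-nullable symbol.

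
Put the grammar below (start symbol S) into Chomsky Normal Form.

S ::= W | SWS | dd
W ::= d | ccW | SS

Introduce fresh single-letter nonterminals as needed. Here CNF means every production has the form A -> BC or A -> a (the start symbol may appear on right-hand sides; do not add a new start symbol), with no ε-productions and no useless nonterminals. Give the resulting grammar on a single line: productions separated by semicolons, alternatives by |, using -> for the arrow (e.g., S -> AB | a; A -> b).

S -> d | AC | BB | SD | SS; A -> c; B -> d; C -> AW; D -> WS; E -> AW; W -> d | AE | SS

No ε-productions.
After unit-elimination: S -> d | SS | dd | SWS | ccW; W -> d | SS | ccW.
TERM: introduce A -> c, B -> d and substitute in every rule of length ≥2.
BIN: S -> AAW becomes S -> AC, C -> AW; S -> SWS becomes S -> SD, D -> WS; W -> AAW becomes W -> AE, E -> AW.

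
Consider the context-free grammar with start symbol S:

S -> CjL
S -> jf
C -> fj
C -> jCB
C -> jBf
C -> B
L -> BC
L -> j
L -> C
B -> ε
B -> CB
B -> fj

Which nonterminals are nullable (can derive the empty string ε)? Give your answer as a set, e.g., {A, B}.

Directly nullable (have an ε-rule): {B}.
C is nullable via C -> B (every symbol on the right is already known nullable).
L is nullable via L -> C (every symbol on the right is already known nullable).
Not nullable: S — each has a terminal in every rule's right-hand side or depends on a non-nullable symbol.

{B, C, L}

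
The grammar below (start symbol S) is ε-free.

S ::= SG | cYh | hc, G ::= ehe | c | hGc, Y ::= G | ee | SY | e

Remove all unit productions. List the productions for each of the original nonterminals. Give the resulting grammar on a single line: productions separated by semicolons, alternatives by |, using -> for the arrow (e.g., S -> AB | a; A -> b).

S -> SG | hc | cYh; G -> c | ehe | hGc; Y -> c | e | SY | ee | ehe | hGc

Unit productions: Y->G.
Unit pairs (A ⇒* B via units): (Y,G).
S: inherits non-unit rules of {S} → SG | cYh | hc.
G: inherits non-unit rules of {G} → c | ehe | hGc.
Y: inherits non-unit rules of {G, Y} → SY | c | e | ee | ehe | hGc.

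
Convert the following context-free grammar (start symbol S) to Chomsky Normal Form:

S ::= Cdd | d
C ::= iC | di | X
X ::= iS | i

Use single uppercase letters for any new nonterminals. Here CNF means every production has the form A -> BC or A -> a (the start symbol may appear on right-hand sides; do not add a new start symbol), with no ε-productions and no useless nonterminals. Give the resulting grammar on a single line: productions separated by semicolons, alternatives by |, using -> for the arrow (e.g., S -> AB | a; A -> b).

No ε-productions.
After unit-elimination: S -> d | Cdd; C -> i | di | iC | iS; X -> i | iS.
TERM: introduce A -> d, B -> i and substitute in every rule of length ≥2.
BIN: S -> CAA becomes S -> CD, D -> AA.
Drop unreachable/unproductive: X.

S -> d | CD; A -> d; B -> i; C -> i | AB | BC | BS; D -> AA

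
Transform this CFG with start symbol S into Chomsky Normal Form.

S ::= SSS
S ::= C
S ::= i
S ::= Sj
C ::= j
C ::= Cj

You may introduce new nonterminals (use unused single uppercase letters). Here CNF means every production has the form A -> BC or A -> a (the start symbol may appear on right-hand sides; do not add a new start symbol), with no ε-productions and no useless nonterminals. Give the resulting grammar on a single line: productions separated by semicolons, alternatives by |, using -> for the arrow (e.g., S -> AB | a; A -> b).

S -> i | j | CA | SA | SB; A -> j; B -> SS; C -> j | CA

No ε-productions.
After unit-elimination: S -> i | j | Cj | Sj | SSS; C -> j | Cj.
TERM: introduce A -> j and substitute in every rule of length ≥2.
BIN: S -> SSS becomes S -> SB, B -> SS.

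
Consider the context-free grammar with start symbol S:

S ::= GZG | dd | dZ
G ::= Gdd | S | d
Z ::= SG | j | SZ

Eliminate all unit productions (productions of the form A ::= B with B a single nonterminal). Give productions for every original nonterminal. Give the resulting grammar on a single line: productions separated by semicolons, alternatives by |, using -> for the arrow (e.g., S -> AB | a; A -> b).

Unit productions: G->S.
Unit pairs (A ⇒* B via units): (G,S).
S: inherits non-unit rules of {S} → GZG | dZ | dd.
G: inherits non-unit rules of {G, S} → GZG | Gdd | d | dZ | dd.
Z: inherits non-unit rules of {Z} → SG | SZ | j.

S -> dZ | dd | GZG; G -> d | dZ | dd | GZG | Gdd; Z -> j | SG | SZ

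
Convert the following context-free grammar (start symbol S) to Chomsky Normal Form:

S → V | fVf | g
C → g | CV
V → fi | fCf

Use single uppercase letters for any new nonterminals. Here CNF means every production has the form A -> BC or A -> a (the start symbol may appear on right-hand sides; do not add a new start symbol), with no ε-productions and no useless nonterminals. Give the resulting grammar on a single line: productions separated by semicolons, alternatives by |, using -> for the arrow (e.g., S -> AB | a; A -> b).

S -> g | AB | AD | AE; A -> f; B -> i; C -> g | CV; D -> CA; E -> VA; F -> CA; V -> AB | AF

No ε-productions.
After unit-elimination: S -> g | fi | fCf | fVf; C -> g | CV; V -> fi | fCf.
TERM: introduce A -> f, B -> i and substitute in every rule of length ≥2.
BIN: S -> ACA becomes S -> AD, D -> CA; S -> AVA becomes S -> AE, E -> VA; V -> ACA becomes V -> AF, F -> CA.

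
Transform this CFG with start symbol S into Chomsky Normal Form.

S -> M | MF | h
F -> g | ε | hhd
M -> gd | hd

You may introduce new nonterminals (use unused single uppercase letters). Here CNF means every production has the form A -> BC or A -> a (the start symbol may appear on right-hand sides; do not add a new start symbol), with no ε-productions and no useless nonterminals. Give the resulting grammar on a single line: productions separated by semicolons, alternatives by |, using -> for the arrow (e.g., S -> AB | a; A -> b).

S -> h | AB | CB | MF; A -> h; B -> d; C -> g; D -> AB; F -> g | AD; M -> AB | CB

Nullable: {F}; after ε-elimination: S -> M | h | MF; F -> g | hhd; M -> gd | hd.
After unit-elimination: S -> h | MF | gd | hd; F -> g | hhd; M -> gd | hd.
TERM: introduce B -> d, C -> g, A -> h and substitute in every rule of length ≥2.
BIN: F -> AAB becomes F -> AD, D -> AB.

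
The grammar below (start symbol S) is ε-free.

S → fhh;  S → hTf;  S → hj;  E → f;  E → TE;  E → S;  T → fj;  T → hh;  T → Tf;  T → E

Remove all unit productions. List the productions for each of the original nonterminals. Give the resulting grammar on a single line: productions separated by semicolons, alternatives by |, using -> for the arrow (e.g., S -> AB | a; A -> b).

S -> hj | fhh | hTf; E -> f | TE | hj | fhh | hTf; T -> f | TE | Tf | fj | hh | hj | fhh | hTf

Unit productions: E->S, T->E.
Unit pairs (A ⇒* B via units): (E,S), (T,E), (T,S).
S: inherits non-unit rules of {S} → fhh | hTf | hj.
E: inherits non-unit rules of {E, S} → TE | f | fhh | hTf | hj.
T: inherits non-unit rules of {E, S, T} → TE | Tf | f | fhh | fj | hTf | hh | hj.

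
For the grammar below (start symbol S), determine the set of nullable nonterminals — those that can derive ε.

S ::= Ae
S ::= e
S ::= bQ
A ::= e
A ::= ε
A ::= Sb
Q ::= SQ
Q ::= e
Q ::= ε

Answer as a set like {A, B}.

Directly nullable (have an ε-rule): {A, Q}.
Not nullable: S — each has a terminal in every rule's right-hand side or depends on a non-nullable symbol.

{A, Q}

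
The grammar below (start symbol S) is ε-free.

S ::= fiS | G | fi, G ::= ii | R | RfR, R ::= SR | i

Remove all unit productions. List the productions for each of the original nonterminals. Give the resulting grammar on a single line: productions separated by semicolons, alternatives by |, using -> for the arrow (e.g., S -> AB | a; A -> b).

Unit productions: G->R, S->G.
Unit pairs (A ⇒* B via units): (G,R), (S,G), (S,R).
S: inherits non-unit rules of {G, R, S} → RfR | SR | fi | fiS | i | ii.
G: inherits non-unit rules of {G, R} → RfR | SR | i | ii.
R: inherits non-unit rules of {R} → SR | i.

S -> i | SR | fi | ii | RfR | fiS; G -> i | SR | ii | RfR; R -> i | SR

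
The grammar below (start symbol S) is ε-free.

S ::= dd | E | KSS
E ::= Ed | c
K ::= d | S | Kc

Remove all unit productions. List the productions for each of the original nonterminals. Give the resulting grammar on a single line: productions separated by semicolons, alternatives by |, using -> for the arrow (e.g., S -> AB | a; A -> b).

S -> c | Ed | dd | KSS; E -> c | Ed; K -> c | d | Ed | Kc | dd | KSS

Unit productions: K->S, S->E.
Unit pairs (A ⇒* B via units): (K,E), (K,S), (S,E).
S: inherits non-unit rules of {E, S} → Ed | KSS | c | dd.
E: inherits non-unit rules of {E} → Ed | c.
K: inherits non-unit rules of {E, K, S} → Ed | KSS | Kc | c | d | dd.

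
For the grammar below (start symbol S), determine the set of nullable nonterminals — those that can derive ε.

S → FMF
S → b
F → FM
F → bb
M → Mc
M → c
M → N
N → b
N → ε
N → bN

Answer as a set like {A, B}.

{M, N}

Directly nullable (have an ε-rule): {N}.
M is nullable via M -> N (every symbol on the right is already known nullable).
Not nullable: F, S — each has a terminal in every rule's right-hand side or depends on a non-nullable symbol.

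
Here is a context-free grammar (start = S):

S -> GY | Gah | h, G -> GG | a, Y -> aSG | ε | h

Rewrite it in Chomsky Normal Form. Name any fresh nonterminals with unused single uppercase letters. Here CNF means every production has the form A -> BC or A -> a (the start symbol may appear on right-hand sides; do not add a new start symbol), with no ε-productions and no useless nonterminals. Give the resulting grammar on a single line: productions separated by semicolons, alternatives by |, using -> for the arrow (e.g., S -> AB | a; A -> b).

S -> a | h | GC | GG | GY; A -> a; B -> h; C -> AB; D -> SG; G -> a | GG; Y -> h | AD

Nullable: {Y}; after ε-elimination: S -> G | h | GY | Gah; G -> a | GG; Y -> h | aSG.
After unit-elimination: S -> a | h | GG | GY | Gah; G -> a | GG; Y -> h | aSG.
TERM: introduce A -> a, B -> h and substitute in every rule of length ≥2.
BIN: S -> GAB becomes S -> GC, C -> AB; Y -> ASG becomes Y -> AD, D -> SG.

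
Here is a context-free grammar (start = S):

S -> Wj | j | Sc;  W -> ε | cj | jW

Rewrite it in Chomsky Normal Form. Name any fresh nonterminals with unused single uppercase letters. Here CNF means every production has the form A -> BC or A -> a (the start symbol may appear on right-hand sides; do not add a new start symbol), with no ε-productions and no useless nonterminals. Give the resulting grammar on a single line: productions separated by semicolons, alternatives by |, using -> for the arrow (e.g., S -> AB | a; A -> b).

Nullable: {W}; after ε-elimination: S -> j | Sc | Wj; W -> j | cj | jW.
No unit productions to eliminate.
TERM: introduce A -> c, B -> j and substitute in every rule of length ≥2.

S -> j | SA | WB; A -> c; B -> j; W -> j | AB | BW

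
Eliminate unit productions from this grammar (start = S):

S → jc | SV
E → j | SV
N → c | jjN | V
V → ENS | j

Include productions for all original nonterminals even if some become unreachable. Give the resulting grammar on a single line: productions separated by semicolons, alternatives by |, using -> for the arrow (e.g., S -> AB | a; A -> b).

Unit productions: N->V.
Unit pairs (A ⇒* B via units): (N,V).
S: inherits non-unit rules of {S} → SV | jc.
E: inherits non-unit rules of {E} → SV | j.
N: inherits non-unit rules of {N, V} → ENS | c | j | jjN.
V: inherits non-unit rules of {V} → ENS | j.

S -> SV | jc; E -> j | SV; N -> c | j | ENS | jjN; V -> j | ENS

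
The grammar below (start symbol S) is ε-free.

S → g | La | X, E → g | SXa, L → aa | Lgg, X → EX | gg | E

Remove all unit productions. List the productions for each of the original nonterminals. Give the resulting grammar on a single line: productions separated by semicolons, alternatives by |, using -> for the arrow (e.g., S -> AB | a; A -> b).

S -> g | EX | La | gg | SXa; E -> g | SXa; L -> aa | Lgg; X -> g | EX | gg | SXa

Unit productions: S->X, X->E.
Unit pairs (A ⇒* B via units): (S,E), (S,X), (X,E).
S: inherits non-unit rules of {E, S, X} → EX | La | SXa | g | gg.
E: inherits non-unit rules of {E} → SXa | g.
L: inherits non-unit rules of {L} → Lgg | aa.
X: inherits non-unit rules of {E, X} → EX | SXa | g | gg.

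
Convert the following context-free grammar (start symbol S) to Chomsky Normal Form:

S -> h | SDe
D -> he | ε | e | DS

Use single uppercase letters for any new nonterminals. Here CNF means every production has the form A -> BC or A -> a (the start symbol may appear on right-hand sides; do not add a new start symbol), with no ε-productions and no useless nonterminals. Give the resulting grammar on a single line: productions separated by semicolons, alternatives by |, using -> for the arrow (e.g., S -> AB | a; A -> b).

Nullable: {D}; after ε-elimination: S -> h | Se | SDe; D -> S | e | DS | he.
After unit-elimination: S -> h | Se | SDe; D -> e | h | DS | Se | he | SDe.
TERM: introduce A -> e, B -> h and substitute in every rule of length ≥2.
BIN: D -> SDA becomes D -> SC, C -> DA; S -> SDA becomes S -> SE, E -> DA.

S -> h | SA | SE; A -> e; B -> h; C -> DA; D -> e | h | BA | DS | SA | SC; E -> DA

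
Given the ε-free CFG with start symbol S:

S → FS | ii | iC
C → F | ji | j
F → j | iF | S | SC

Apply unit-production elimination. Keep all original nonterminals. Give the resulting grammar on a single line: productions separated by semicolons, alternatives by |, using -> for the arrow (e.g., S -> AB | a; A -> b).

Unit productions: C->F, F->S.
Unit pairs (A ⇒* B via units): (C,F), (C,S), (F,S).
S: inherits non-unit rules of {S} → FS | iC | ii.
C: inherits non-unit rules of {C, F, S} → FS | SC | iC | iF | ii | j | ji.
F: inherits non-unit rules of {F, S} → FS | SC | iC | iF | ii | j.

S -> FS | iC | ii; C -> j | FS | SC | iC | iF | ii | ji; F -> j | FS | SC | iC | iF | ii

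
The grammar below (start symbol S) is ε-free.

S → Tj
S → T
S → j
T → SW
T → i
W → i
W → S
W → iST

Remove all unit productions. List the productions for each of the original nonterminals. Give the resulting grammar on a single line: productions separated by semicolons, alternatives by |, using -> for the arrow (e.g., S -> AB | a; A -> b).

S -> i | j | SW | Tj; T -> i | SW; W -> i | j | SW | Tj | iST

Unit productions: S->T, W->S.
Unit pairs (A ⇒* B via units): (S,T), (W,S), (W,T).
S: inherits non-unit rules of {S, T} → SW | Tj | i | j.
T: inherits non-unit rules of {T} → SW | i.
W: inherits non-unit rules of {S, T, W} → SW | Tj | i | iST | j.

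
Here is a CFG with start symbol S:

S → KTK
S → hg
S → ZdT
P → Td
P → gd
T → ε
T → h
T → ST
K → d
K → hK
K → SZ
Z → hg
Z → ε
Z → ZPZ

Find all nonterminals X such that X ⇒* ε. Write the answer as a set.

Directly nullable (have an ε-rule): {T, Z}.
Not nullable: K, P, S — each has a terminal in every rule's right-hand side or depends on a non-nullable symbol.

{T, Z}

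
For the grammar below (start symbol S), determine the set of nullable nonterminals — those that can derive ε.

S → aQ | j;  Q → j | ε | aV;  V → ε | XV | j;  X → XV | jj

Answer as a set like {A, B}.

{Q, V}

Directly nullable (have an ε-rule): {Q, V}.
Not nullable: S, X — each has a terminal in every rule's right-hand side or depends on a non-nullable symbol.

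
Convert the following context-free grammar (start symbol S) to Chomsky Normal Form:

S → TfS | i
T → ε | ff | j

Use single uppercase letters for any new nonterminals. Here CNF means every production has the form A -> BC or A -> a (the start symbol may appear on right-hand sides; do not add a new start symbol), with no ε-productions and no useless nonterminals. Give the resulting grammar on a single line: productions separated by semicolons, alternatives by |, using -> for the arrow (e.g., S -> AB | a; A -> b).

S -> i | AS | TB; A -> f; B -> AS; T -> j | AA

Nullable: {T}; after ε-elimination: S -> i | fS | TfS; T -> j | ff.
No unit productions to eliminate.
TERM: introduce A -> f and substitute in every rule of length ≥2.
BIN: S -> TAS becomes S -> TB, B -> AS.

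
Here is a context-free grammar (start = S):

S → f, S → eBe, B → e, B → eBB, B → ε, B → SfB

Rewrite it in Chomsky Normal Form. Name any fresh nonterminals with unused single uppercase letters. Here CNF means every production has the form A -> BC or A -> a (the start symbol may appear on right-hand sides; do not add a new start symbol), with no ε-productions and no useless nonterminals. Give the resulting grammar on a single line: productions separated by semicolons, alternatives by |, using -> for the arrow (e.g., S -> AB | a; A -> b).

Nullable: {B}; after ε-elimination: S -> f | ee | eBe; B -> e | Sf | eB | SfB | eBB.
No unit productions to eliminate.
TERM: introduce C -> e, A -> f and substitute in every rule of length ≥2.
BIN: B -> CBB becomes B -> CD, D -> BB; B -> SAB becomes B -> SE, E -> AB; S -> CBC becomes S -> CF, F -> BC.

S -> f | CC | CF; A -> f; B -> e | CB | CD | SA | SE; C -> e; D -> BB; E -> AB; F -> BC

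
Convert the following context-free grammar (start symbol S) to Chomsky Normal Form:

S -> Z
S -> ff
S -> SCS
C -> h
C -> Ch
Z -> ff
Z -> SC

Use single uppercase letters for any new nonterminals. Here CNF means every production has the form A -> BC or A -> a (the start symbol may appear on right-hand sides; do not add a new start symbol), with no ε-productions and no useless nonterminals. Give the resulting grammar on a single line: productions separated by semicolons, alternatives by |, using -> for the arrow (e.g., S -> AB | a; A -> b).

No ε-productions.
After unit-elimination: S -> SC | ff | SCS; C -> h | Ch; Z -> SC | ff.
TERM: introduce B -> f, A -> h and substitute in every rule of length ≥2.
BIN: S -> SCS becomes S -> SD, D -> CS.
Drop unreachable/unproductive: Z.

S -> BB | SC | SD; A -> h; B -> f; C -> h | CA; D -> CS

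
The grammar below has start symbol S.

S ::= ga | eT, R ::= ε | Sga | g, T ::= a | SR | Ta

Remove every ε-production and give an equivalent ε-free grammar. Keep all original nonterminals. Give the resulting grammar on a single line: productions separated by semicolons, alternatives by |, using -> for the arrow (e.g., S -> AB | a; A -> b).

S -> eT | ga; R -> g | Sga; T -> S | a | SR | Ta

Nullable set: {R}.
Drop R -> ε.
T -> SR: R nullable, giving S | SR.
Unchanged (no nullable symbols): S -> eT; S -> ga; R -> Sga; R -> g; T -> Ta; T -> a.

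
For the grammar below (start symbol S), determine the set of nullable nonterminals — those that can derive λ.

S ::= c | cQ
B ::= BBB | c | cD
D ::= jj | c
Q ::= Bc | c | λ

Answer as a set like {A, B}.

Directly nullable (have an ε-rule): {Q}.
Not nullable: B, D, S — each has a terminal in every rule's right-hand side or depends on a non-nullable symbol.

{Q}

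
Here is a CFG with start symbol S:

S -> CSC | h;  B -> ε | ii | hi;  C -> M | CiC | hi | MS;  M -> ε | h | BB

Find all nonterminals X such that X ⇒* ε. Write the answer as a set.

{B, C, M}

Directly nullable (have an ε-rule): {B, M}.
C is nullable via C -> M (every symbol on the right is already known nullable).
Not nullable: S — each has a terminal in every rule's right-hand side or depends on a non-nullable symbol.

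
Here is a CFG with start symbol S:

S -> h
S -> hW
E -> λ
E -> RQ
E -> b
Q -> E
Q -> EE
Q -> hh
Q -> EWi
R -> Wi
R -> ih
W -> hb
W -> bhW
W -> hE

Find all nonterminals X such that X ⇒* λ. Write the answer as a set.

Directly nullable (have an ε-rule): {E}.
Q is nullable via Q -> E (every symbol on the right is already known nullable).
Not nullable: R, S, W — each has a terminal in every rule's right-hand side or depends on a non-nullable symbol.

{E, Q}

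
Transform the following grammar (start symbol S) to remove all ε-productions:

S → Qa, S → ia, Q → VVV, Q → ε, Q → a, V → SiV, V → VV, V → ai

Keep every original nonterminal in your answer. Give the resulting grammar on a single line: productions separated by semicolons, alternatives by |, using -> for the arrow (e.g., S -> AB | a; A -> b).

Nullable set: {Q}.
S -> Qa: Q nullable, giving Qa | a.
Drop Q -> ε.
Unchanged (no nullable symbols): S -> ia; Q -> VVV; Q -> a; V -> SiV; V -> VV; V -> ai.

S -> a | Qa | ia; Q -> a | VVV; V -> VV | ai | SiV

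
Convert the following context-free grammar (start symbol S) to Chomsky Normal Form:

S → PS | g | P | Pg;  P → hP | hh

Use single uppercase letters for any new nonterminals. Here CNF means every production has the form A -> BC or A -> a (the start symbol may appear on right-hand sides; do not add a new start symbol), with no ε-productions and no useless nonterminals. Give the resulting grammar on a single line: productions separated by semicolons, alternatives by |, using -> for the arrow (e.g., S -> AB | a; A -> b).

No ε-productions.
After unit-elimination: S -> g | PS | Pg | hP | hh; P -> hP | hh.
TERM: introduce B -> g, A -> h and substitute in every rule of length ≥2.

S -> g | AA | AP | PB | PS; A -> h; B -> g; P -> AA | AP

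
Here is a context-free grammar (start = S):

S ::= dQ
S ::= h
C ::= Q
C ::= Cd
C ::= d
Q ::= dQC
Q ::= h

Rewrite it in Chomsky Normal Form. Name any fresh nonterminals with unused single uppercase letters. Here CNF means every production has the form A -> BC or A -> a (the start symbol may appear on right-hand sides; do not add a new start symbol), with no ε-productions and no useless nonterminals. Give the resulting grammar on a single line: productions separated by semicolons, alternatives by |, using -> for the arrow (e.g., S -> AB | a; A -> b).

No ε-productions.
After unit-elimination: S -> h | dQ; C -> d | h | Cd | dQC; Q -> h | dQC.
TERM: introduce A -> d and substitute in every rule of length ≥2.
BIN: C -> AQC becomes C -> AB, B -> QC; Q -> AQC becomes Q -> AD, D -> QC.

S -> h | AQ; A -> d; B -> QC; C -> d | h | AB | CA; D -> QC; Q -> h | AD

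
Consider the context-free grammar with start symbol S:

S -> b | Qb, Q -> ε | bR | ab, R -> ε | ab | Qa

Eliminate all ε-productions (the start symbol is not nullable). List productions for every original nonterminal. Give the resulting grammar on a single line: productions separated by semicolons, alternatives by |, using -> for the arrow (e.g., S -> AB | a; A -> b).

Nullable set: {Q, R}.
S -> Qb: Q nullable, giving Qb | b.
Drop Q -> ε.
Q -> bR: R nullable, giving b | bR.
Drop R -> ε.
R -> Qa: Q nullable, giving Qa | a.
Unchanged (no nullable symbols): S -> b; Q -> ab; R -> ab.

S -> b | Qb; Q -> b | ab | bR; R -> a | Qa | ab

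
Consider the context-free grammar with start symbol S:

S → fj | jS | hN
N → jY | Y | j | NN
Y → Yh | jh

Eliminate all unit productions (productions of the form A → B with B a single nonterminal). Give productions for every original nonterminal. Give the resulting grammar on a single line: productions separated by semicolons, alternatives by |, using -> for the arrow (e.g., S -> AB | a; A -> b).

S -> fj | hN | jS; N -> j | NN | Yh | jY | jh; Y -> Yh | jh

Unit productions: N->Y.
Unit pairs (A ⇒* B via units): (N,Y).
S: inherits non-unit rules of {S} → fj | hN | jS.
N: inherits non-unit rules of {N, Y} → NN | Yh | j | jY | jh.
Y: inherits non-unit rules of {Y} → Yh | jh.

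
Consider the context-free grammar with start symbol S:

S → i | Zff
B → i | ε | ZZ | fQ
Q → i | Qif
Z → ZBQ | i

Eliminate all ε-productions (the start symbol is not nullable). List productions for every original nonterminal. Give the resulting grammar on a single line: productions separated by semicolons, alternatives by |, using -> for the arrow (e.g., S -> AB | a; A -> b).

Nullable set: {B}.
Drop B -> ε.
Z -> ZBQ: B nullable, giving ZBQ | ZQ.
Unchanged (no nullable symbols): S -> Zff; S -> i; B -> ZZ; B -> fQ; B -> i; Q -> Qif; Q -> i; Z -> i.

S -> i | Zff; B -> i | ZZ | fQ; Q -> i | Qif; Z -> i | ZQ | ZBQ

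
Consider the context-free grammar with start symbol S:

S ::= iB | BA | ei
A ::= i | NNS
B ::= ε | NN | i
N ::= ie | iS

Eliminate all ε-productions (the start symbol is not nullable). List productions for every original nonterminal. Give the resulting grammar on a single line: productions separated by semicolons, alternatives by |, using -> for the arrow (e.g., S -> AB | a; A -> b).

S -> A | i | BA | ei | iB; A -> i | NNS; B -> i | NN; N -> iS | ie

Nullable set: {B}.
S -> BA: B nullable, giving A | BA.
S -> iB: B nullable, giving i | iB.
Drop B -> ε.
Unchanged (no nullable symbols): S -> ei; A -> NNS; A -> i; B -> NN; B -> i; N -> iS; N -> ie.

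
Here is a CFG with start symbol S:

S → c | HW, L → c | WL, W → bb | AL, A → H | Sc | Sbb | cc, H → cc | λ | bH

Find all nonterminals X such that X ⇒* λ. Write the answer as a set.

Directly nullable (have an ε-rule): {H}.
A is nullable via A -> H (every symbol on the right is already known nullable).
Not nullable: L, S, W — each has a terminal in every rule's right-hand side or depends on a non-nullable symbol.

{A, H}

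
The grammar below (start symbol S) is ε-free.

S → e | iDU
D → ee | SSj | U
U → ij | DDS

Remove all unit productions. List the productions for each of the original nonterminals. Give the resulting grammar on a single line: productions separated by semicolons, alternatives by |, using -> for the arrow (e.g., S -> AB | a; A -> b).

Unit productions: D->U.
Unit pairs (A ⇒* B via units): (D,U).
S: inherits non-unit rules of {S} → e | iDU.
D: inherits non-unit rules of {D, U} → DDS | SSj | ee | ij.
U: inherits non-unit rules of {U} → DDS | ij.

S -> e | iDU; D -> ee | ij | DDS | SSj; U -> ij | DDS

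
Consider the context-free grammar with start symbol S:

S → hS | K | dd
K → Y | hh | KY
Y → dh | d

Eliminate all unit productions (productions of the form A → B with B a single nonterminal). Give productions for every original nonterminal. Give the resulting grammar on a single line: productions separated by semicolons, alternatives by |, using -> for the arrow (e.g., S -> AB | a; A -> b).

Unit productions: K->Y, S->K.
Unit pairs (A ⇒* B via units): (K,Y), (S,K), (S,Y).
S: inherits non-unit rules of {K, S, Y} → KY | d | dd | dh | hS | hh.
K: inherits non-unit rules of {K, Y} → KY | d | dh | hh.
Y: inherits non-unit rules of {Y} → d | dh.

S -> d | KY | dd | dh | hS | hh; K -> d | KY | dh | hh; Y -> d | dh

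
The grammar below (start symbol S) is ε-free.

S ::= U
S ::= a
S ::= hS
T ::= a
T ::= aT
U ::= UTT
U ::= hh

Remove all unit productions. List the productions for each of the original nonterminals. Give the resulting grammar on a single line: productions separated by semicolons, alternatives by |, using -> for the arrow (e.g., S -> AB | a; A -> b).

Unit productions: S->U.
Unit pairs (A ⇒* B via units): (S,U).
S: inherits non-unit rules of {S, U} → UTT | a | hS | hh.
T: inherits non-unit rules of {T} → a | aT.
U: inherits non-unit rules of {U} → UTT | hh.

S -> a | hS | hh | UTT; T -> a | aT; U -> hh | UTT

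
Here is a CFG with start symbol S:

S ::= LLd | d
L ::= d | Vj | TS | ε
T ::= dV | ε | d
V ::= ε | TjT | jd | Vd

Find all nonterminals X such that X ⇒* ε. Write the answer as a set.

{L, T, V}

Directly nullable (have an ε-rule): {L, T, V}.
Not nullable: S — each has a terminal in every rule's right-hand side or depends on a non-nullable symbol.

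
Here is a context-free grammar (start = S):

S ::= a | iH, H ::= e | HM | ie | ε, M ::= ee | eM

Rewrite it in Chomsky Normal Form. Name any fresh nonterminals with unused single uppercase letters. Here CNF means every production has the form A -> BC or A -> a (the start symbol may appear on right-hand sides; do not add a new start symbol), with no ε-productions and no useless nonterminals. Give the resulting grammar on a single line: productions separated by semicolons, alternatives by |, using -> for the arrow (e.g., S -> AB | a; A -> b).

S -> a | i | BH; A -> e; B -> i; H -> e | AA | AM | BA | HM; M -> AA | AM

Nullable: {H}; after ε-elimination: S -> a | i | iH; H -> M | e | HM | ie; M -> eM | ee.
After unit-elimination: S -> a | i | iH; H -> e | HM | eM | ee | ie; M -> eM | ee.
TERM: introduce A -> e, B -> i and substitute in every rule of length ≥2.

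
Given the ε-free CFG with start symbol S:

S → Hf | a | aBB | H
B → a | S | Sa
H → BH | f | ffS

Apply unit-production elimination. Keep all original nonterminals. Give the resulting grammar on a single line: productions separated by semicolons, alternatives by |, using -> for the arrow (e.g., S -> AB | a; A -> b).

Unit productions: B->S, S->H.
Unit pairs (A ⇒* B via units): (B,H), (B,S), (S,H).
S: inherits non-unit rules of {H, S} → BH | Hf | a | aBB | f | ffS.
B: inherits non-unit rules of {B, H, S} → BH | Hf | Sa | a | aBB | f | ffS.
H: inherits non-unit rules of {H} → BH | f | ffS.

S -> a | f | BH | Hf | aBB | ffS; B -> a | f | BH | Hf | Sa | aBB | ffS; H -> f | BH | ffS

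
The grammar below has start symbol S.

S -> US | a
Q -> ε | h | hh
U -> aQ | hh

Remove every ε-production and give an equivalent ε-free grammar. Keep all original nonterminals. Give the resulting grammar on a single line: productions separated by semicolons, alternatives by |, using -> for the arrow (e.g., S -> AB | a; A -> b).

Nullable set: {Q}.
Drop Q -> ε.
U -> aQ: Q nullable, giving a | aQ.
Unchanged (no nullable symbols): S -> US; S -> a; Q -> h; Q -> hh; U -> hh.

S -> a | US; Q -> h | hh; U -> a | aQ | hh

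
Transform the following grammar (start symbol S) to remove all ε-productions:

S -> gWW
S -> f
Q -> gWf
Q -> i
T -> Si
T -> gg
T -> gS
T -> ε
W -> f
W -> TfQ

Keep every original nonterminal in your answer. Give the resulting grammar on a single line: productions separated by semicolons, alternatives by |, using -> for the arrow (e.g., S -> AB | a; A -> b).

S -> f | gWW; Q -> i | gWf; T -> Si | gS | gg; W -> f | fQ | TfQ

Nullable set: {T}.
Drop T -> ε.
W -> TfQ: T nullable, giving TfQ | fQ.
Unchanged (no nullable symbols): S -> f; S -> gWW; Q -> gWf; Q -> i; T -> Si; T -> gS; T -> gg; W -> f.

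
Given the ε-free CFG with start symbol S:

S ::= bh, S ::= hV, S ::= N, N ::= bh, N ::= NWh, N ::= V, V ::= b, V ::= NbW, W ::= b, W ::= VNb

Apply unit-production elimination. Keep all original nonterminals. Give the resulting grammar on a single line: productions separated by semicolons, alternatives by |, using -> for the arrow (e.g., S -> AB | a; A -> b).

S -> b | bh | hV | NWh | NbW; N -> b | bh | NWh | NbW; V -> b | NbW; W -> b | VNb

Unit productions: N->V, S->N.
Unit pairs (A ⇒* B via units): (N,V), (S,N), (S,V).
S: inherits non-unit rules of {N, S, V} → NWh | NbW | b | bh | hV.
N: inherits non-unit rules of {N, V} → NWh | NbW | b | bh.
V: inherits non-unit rules of {V} → NbW | b.
W: inherits non-unit rules of {W} → VNb | b.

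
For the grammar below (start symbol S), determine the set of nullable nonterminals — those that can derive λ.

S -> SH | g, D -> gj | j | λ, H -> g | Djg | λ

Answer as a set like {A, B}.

Directly nullable (have an ε-rule): {D, H}.
Not nullable: S — each has a terminal in every rule's right-hand side or depends on a non-nullable symbol.

{D, H}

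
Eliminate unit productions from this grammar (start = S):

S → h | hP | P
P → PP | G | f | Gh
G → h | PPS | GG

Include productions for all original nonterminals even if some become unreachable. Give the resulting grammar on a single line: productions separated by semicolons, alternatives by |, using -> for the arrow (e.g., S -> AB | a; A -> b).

S -> f | h | GG | Gh | PP | hP | PPS; G -> h | GG | PPS; P -> f | h | GG | Gh | PP | PPS

Unit productions: P->G, S->P.
Unit pairs (A ⇒* B via units): (P,G), (S,G), (S,P).
S: inherits non-unit rules of {G, P, S} → GG | Gh | PP | PPS | f | h | hP.
G: inherits non-unit rules of {G} → GG | PPS | h.
P: inherits non-unit rules of {G, P} → GG | Gh | PP | PPS | f | h.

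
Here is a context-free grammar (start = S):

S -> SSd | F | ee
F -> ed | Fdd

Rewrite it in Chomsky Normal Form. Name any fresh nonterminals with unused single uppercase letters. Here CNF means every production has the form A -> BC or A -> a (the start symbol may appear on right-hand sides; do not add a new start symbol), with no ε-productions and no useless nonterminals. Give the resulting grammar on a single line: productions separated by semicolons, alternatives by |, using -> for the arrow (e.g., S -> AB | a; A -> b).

No ε-productions.
After unit-elimination: S -> ed | ee | Fdd | SSd; F -> ed | Fdd.
TERM: introduce A -> d, B -> e and substitute in every rule of length ≥2.
BIN: F -> FAA becomes F -> FC, C -> AA; S -> FAA becomes S -> FD, D -> AA; S -> SSA becomes S -> SE, E -> SA.

S -> BA | BB | FD | SE; A -> d; B -> e; C -> AA; D -> AA; E -> SA; F -> BA | FC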